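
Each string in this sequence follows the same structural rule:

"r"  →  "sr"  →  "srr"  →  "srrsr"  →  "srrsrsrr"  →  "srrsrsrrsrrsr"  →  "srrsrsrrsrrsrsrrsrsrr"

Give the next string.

This is a Fibonacci-style word recurrence s(k) = s(k−1)·s(k−2): e.g. sr·r = srr.
So term 8 is srrsrsrrsrrsrsrrsrsrr·srrsrsrrsrrsr.

srrsrsrrsrrsrsrrsrsrrsrrsrsrrsrrsr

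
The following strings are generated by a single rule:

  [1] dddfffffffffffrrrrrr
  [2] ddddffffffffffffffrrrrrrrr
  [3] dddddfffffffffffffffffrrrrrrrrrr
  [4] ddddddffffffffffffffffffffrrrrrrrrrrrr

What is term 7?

dddddddddfffffffffffffffffffffffffffffrrrrrrrrrrrrrrrrrr

Each string has the form d^{n} f^{3n+2} r^{2n}, where the shown terms are n = 3, 4, 5, 6.
Setting n = 9 gives 9, 29, 18 characters in each block.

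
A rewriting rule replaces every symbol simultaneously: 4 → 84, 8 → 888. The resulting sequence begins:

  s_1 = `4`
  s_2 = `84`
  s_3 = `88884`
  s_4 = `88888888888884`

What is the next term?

Rewriting the 14 symbols of 88888888888884 one by one yields 888 888 888 888 888 888 888 888 888 888 888 888 888 84; concatenated:

88888888888888888888888888888888888888884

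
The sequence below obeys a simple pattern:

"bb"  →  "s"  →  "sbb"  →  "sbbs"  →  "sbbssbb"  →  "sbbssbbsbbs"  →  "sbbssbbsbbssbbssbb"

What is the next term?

sbbssbbsbbssbbssbbsbbssbbsbbs

Each term (from the third on) is the previous term followed by the one before it: term 3 = s·bb = sbb.
Continuing: sbbssbbsbbssbbssbb · sbbssbbsbbs gives term 8.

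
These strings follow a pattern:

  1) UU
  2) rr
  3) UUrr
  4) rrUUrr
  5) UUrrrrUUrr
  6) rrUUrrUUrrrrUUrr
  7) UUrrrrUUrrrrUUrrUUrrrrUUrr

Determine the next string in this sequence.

rrUUrrUUrrrrUUrrUUrrrrUUrrrrUUrrUUrrrrUUrr

From term 3 onward, concatenate the second-to-last term with the last: UU·rr = UUrr, rr·UUrr = rrUUrr, …
Continuing: rrUUrrUUrrrrUUrr · UUrrrrUUrrrrUUrrUUrrrrUUrr gives term 8.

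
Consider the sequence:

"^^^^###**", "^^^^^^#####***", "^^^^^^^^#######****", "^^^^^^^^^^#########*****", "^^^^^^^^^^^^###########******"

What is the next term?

Reading off run lengths: ^ runs 4, 6, 8, 10, 12; # runs 3, 5, 7, 9, 11; * runs 2, 3, 4, 5, 6 — each is linear in n, where the shown terms are n = 2, 3, 4, 5, 6.
For the next term, n = 7, so the run lengths are 14, 13, 7.

^^^^^^^^^^^^^^#############*******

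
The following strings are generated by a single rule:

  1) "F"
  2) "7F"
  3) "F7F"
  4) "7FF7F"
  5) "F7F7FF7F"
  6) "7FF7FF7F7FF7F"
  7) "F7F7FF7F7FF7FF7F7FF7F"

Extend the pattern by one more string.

From term 3 onward, concatenate the second-to-last term with the last: F·7F = F7F, 7F·F7F = 7FF7F, …
So term 8 is 7FF7FF7F7FF7F·F7F7FF7F7FF7FF7F7FF7F.

7FF7FF7F7FF7FF7F7FF7F7FF7FF7F7FF7F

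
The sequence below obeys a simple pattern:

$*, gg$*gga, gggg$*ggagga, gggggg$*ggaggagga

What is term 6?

s(k+1) = gg·s(k)·gga, so each term gains gg as a prefix and gga as a suffix.
From gggggg$*ggaggagga, 2 further steps: gggggg$*ggaggagga → gggggggg$*ggaggaggagga → (answer).

gggggggggg$*ggaggaggaggagga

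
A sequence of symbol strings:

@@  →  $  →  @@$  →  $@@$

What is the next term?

@@$$@@$

This is a Fibonacci-style word recurrence s(k) = s(k−2)·s(k−1): e.g. @@·$ = @@$.
So term 5 is @@$·$@@$.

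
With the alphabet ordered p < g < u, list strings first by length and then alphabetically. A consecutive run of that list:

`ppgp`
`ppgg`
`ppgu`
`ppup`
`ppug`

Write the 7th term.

Continuing the enumeration 2 steps past ppug: ppug → ppuu → (answer).

pgpp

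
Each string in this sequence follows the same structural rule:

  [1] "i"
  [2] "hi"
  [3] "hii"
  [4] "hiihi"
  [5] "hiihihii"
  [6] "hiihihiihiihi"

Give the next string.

From term 3 onward, concatenate the last term with the second-to-last: hi·i = hii, hii·hi = hiihi, …
So term 7 is hiihihiihiihi·hiihihii.

hiihihiihiihihiihihii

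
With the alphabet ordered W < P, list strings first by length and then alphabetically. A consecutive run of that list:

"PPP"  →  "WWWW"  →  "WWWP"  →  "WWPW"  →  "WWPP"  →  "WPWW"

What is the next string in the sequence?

WPWP

Treat WPWW as a base-2 numeral over the given alphabet and add one, carrying through any trailing P's.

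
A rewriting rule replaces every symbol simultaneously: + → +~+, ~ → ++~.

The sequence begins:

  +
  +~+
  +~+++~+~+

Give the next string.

Expanding +~+++~+~+: +→+~+, ~→++~, +→+~+, +→+~+, +→+~+, ~→++~, +→+~+, ~→++~, +→+~+. Concatenated: +~+ ++~ +~+ +~+ +~+ ++~ +~+ ++~ +~+.

+~+++~+~++~++~+++~+~+++~+~+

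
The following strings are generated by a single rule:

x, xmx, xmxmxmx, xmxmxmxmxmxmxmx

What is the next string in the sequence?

xmxmxmxmxmxmxmxmxmxmxmxmxmxmxmx

Each string is two copies of the previous one joined by 'm'.
So the next term is two copies of xmxmxmxmxmxmxmx with 'm' between the halves.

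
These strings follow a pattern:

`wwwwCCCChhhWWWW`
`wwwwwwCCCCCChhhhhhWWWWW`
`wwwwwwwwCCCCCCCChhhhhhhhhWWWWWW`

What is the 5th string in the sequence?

Each string has the form w^{2n+2} C^{2n+2} h^{3n} W^{n+3} (n = 1, 2, …).
At n = 5 the blocks have lengths 12, 12, 15, 8.

wwwwwwwwwwwwCCCCCCCCCCCChhhhhhhhhhhhhhhWWWWWWWW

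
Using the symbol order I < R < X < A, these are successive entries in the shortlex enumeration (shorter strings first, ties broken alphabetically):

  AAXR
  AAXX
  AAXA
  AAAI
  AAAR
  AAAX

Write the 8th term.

IIIII

Continuing the enumeration 2 steps past AAAX: AAAX → AAAA → (answer).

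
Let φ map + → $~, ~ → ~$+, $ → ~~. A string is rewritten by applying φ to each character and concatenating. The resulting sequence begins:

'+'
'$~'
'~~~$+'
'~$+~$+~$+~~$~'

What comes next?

~$+~~$~~$+~~$~~$+~~$~~$+~$+~~~$+

φ(~$+~$+~$+~~$~) expands symbol-by-symbol to ~$+ ~~ $~ ~$+ ~~ $~ ~$+ ~~ $~ ~$+ ~$+ ~~ ~$+; joining the 13 pieces gives the next term.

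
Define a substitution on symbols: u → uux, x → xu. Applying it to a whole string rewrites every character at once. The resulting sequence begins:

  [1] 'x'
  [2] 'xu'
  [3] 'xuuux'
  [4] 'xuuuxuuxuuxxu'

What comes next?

φ(xuuuxuuxuuxxu) expands symbol-by-symbol to xu uux uux uux xu uux uux xu uux uux xu xu uux; joining the 13 pieces gives the next term.

xuuuxuuxuuxxuuuxuuxxuuuxuuxxuxuuux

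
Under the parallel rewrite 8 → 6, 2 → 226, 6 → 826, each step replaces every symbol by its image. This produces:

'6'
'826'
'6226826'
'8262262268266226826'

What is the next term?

φ(8262262268266226826) expands symbol-by-symbol to 6 226 826 226 226 826 226 226 826 6 226 826 826 226 226 826 6 226 826; joining the 19 pieces gives the next term.

622682622622682622622682662268268262262268266226826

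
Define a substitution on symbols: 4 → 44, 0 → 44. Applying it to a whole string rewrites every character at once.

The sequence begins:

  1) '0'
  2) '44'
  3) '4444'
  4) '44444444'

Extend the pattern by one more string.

Rewriting each symbol of 44444444: 4→44, 4→44, 4→44, 4→44, 4→44, 4→44, 4→44, 4→44, which concatenates to 44 44 44 44 44 44 44 44.

4444444444444444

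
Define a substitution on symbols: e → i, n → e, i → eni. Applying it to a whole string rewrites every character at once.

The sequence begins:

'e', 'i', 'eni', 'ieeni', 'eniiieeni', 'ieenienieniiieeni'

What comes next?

φ(ieenienieniiieeni) expands symbol-by-symbol to eni i i e eni i e eni i e eni eni eni i i e eni; joining the 17 pieces gives the next term.

eniiieeniieeniieenienieniiieeni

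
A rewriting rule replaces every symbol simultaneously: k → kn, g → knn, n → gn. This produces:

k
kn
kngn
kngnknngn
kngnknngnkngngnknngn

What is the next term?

Rewriting the 20 symbols of kngnknngnkngngnknngn one by one yields kn gn knn gn kn gn gn knn gn kn gn knn gn knn gn kn gn gn knn gn; concatenated:

kngnknngnkngngnknngnkngnknngnknngnkngngnknngn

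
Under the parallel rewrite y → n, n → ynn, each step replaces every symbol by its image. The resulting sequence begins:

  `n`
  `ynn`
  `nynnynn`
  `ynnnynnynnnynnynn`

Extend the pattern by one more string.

Applying the rule to each of the 17 symbols of ynnnynnynnnynnynn gives the pieces n ynn ynn ynn n ynn ynn n ynn ynn ynn n ynn ynn n ynn ynn, which concatenate to the answer.

nynnynnynnnynnynnnynnynnynnnynnynnnynnynn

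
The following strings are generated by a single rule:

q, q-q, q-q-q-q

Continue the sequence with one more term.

Each string is two copies of the previous one joined by '-'.
So the next term is two copies of q-q-q-q with '-' between the halves.

q-q-q-q-q-q-q-q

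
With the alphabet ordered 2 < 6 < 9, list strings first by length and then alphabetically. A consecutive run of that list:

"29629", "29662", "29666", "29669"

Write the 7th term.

29699

Advancing 3 positions from 29669 through 29669 → 29692 → 29696 reaches term 7.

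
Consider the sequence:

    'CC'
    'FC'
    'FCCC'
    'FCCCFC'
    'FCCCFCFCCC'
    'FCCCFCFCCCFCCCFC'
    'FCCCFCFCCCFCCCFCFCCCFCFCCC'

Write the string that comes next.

FCCCFCFCCCFCCCFCFCCCFCFCCCFCCCFCFCCCFCCCFC

From term 3 onward, concatenate the last term with the second-to-last: FC·CC = FCCC, FCCC·FC = FCCCFC, …
So term 8 is FCCCFCFCCCFCCCFCFCCCFCFCCC·FCCCFCFCCCFCCCFC.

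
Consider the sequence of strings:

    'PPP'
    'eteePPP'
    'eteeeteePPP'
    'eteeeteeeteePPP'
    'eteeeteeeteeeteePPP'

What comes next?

The strings grow by a fixed prefix etee each time.
One more step from eteeeteeeteeeteePPP gives the answer.

eteeeteeeteeeteeeteePPP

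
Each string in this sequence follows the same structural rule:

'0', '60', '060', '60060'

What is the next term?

Each term (from the third on) is the two preceding terms concatenated in order: term 3 = 0·60 = 060.
So term 5 is 060·60060.

06060060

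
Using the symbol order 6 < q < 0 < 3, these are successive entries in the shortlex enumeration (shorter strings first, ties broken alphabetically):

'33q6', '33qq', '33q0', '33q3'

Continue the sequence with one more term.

Find the rightmost character of 33q3 below 3, bump it to the next letter, and reset everything to its right to 6.

3306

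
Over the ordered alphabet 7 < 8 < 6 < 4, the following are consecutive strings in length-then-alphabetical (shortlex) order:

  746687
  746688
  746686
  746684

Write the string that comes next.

Find the rightmost character of 746684 below 4, bump it to the next letter, and reset everything to its right to 7.

746667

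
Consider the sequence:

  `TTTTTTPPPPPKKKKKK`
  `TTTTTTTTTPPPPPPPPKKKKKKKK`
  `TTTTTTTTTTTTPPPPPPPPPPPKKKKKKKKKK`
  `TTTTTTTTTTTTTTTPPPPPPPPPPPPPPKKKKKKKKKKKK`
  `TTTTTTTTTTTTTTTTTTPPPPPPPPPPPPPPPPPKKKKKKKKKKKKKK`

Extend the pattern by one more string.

TTTTTTTTTTTTTTTTTTTTTPPPPPPPPPPPPPPPPPPPPKKKKKKKKKKKKKKKK

Term n consists of 3n T's, followed by 3n-1 P's, followed by 2n+2 K's, where the shown terms are n = 2, 3, 4, 5, 6.
Setting n = 7 gives 21, 20, 16 characters in each block.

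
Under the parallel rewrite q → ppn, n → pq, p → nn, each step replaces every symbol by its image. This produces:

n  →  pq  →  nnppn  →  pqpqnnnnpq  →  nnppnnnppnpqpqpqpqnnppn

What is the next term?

Rewriting the 23 symbols of nnppnnnppnpqpqpqpqnnppn one by one yields pq pq nn nn pq pq pq nn nn pq nn ppn nn ppn nn ppn nn ppn pq pq nn nn pq; concatenated:

pqpqnnnnpqpqpqnnnnpqnnppnnnppnnnppnnnppnpqpqnnnnpq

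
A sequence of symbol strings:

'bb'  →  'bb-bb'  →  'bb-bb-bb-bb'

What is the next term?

bb-bb-bb-bb-bb-bb-bb-bb

Each string is two copies of the previous one joined by '-'.
So the next term is two copies of bb-bb-bb-bb with '-' between the halves.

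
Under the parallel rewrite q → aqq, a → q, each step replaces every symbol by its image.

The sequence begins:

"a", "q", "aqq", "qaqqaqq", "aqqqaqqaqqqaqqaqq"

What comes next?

qaqqaqqaqqqaqqaqqqaqqaqqaqqqaqqaqqqaqqaqq

Applying the rule to each of the 17 symbols of aqqqaqqaqqqaqqaqq gives the pieces q aqq aqq aqq q aqq aqq q aqq aqq aqq q aqq aqq q aqq aqq, which concatenate to the answer.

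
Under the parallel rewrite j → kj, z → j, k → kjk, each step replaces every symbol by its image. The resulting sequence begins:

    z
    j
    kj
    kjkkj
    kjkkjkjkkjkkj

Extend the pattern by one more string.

Replace each of the 13 characters of kjkkjkjkkjkkj in place — kjk kj kjk kjk kj kjk kj kjk kjk kj kjk kjk kj — and concatenate.

kjkkjkjkkjkkjkjkkjkjkkjkkjkjkkjkkj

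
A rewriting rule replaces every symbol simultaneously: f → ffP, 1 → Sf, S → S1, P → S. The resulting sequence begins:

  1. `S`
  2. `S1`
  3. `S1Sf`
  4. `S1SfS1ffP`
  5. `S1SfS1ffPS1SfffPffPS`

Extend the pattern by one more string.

S1SfS1ffPS1SfffPffPSS1SfS1ffPffPffPSffPffPSS1

Replace each of the 20 characters of S1SfS1ffPS1SfffPffPS in place — S1 Sf S1 ffP S1 Sf ffP ffP S S1 Sf S1 ffP ffP ffP S ffP ffP S S1 — and concatenate.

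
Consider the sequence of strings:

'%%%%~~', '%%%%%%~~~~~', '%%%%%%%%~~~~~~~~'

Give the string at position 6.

%%%%%%%%%%%%%%~~~~~~~~~~~~~~~~~

The n-th term is 2n+2 %'s then 3n-1 ~'s (n = 1, 2, …).
At n = 6 the blocks have lengths 14, 17.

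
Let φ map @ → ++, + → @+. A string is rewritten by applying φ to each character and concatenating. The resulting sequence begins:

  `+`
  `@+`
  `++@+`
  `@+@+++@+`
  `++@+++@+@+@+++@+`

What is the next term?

Rewriting the 16 symbols of ++@+++@+@+@+++@+ one by one yields @+ @+ ++ @+ @+ @+ ++ @+ ++ @+ ++ @+ @+ @+ ++ @+; concatenated:

@+@+++@+@+@+++@+++@+++@+@+@+++@+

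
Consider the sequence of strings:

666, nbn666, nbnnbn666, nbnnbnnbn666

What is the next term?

nbnnbnnbnnbn666

Each term is the previous one with nbn prepended.
One more step from nbnnbnnbn666 gives the answer.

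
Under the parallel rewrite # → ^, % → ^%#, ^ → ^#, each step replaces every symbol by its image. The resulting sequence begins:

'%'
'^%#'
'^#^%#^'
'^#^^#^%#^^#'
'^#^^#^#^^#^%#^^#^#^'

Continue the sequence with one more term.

φ(^#^^#^#^^#^%#^^#^#^) expands symbol-by-symbol to ^# ^ ^# ^# ^ ^# ^ ^# ^# ^ ^# ^%# ^ ^# ^# ^ ^# ^ ^#; joining the 19 pieces gives the next term.

^#^^#^#^^#^^#^#^^#^%#^^#^#^^#^^#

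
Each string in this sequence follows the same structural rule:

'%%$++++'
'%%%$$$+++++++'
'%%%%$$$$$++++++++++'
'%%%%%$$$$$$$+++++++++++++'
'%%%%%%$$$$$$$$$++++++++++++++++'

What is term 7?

The n-th term is n+1 %'s then 2n-1 $'s then 3n+1 +'s (n = 1, 2, …).
At n = 7 the blocks have lengths 8, 13, 22.

%%%%%%%%$$$$$$$$$$$$$++++++++++++++++++++++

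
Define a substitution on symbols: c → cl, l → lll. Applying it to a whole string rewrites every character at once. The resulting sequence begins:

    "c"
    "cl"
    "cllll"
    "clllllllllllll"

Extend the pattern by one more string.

Rewriting the 14 symbols of clllllllllllll one by one yields cl lll lll lll lll lll lll lll lll lll lll lll lll lll; concatenated:

cllllllllllllllllllllllllllllllllllllllll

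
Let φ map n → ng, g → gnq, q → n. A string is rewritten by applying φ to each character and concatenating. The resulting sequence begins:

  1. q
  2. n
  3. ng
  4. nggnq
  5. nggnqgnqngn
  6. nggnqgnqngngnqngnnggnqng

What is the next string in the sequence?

nggnqgnqngngnqngnnggnqnggnqngnnggnqngnggnqgnqngnnggnq

Replace each of the 24 characters of nggnqgnqngngnqngnnggnqng in place — ng gnq gnq ng n gnq ng n ng gnq ng gnq ng n ng gnq ng ng gnq gnq ng n ng gnq — and concatenate.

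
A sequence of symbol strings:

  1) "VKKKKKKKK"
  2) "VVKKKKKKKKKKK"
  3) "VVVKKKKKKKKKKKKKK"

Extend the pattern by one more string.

VVVVKKKKKKKKKKKKKKKKK

Reading off run lengths: V runs 1, 2, 3; K runs 8, 11, 14 — each is linear in n, where the shown terms are n = 2, 3, 4.
Setting n = 5 gives 4, 17 characters in each block.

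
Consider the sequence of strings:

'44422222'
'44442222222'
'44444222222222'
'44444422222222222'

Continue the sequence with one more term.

44444442222222222222

Reading off run lengths: 4 runs 3, 4, 5, 6; 2 runs 5, 7, 9, 11 — each is linear in n, where the shown terms are n = 2, 3, 4, 5.
Setting n = 6 gives 7, 13 characters in each block.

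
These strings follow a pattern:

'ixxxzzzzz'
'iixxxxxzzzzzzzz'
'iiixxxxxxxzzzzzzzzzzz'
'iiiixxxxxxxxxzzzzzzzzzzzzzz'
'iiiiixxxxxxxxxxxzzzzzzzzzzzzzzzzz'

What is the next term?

iiiiiixxxxxxxxxxxxxzzzzzzzzzzzzzzzzzzzz

Term n consists of n-1 i's, followed by 2n-1 x's, followed by 3n-1 z's, where the shown terms are n = 2, 3, 4, 5, 6.
At n = 7 the blocks have lengths 6, 13, 20.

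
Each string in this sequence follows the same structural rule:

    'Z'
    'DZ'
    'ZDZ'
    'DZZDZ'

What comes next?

From term 3 onward, concatenate the second-to-last term with the last: Z·DZ = ZDZ, DZ·ZDZ = DZZDZ, …
So term 5 is ZDZ·DZZDZ.

ZDZDZZDZ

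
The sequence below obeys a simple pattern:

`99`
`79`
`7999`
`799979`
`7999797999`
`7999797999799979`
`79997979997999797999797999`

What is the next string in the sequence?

From term 3 onward, concatenate the last term with the second-to-last: 79·99 = 7999, 7999·79 = 799979, …
The next term joins 79997979997999797999797999 and 7999797999799979.

799979799979997979997979997999797999799979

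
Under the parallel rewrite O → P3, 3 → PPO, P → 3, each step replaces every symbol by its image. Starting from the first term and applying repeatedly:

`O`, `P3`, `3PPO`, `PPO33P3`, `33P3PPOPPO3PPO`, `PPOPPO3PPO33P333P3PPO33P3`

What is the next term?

Replace each of the 25 characters of PPOPPO3PPO33P333P3PPO33P3 in place — 3 3 P3 3 3 P3 PPO 3 3 P3 PPO PPO 3 PPO PPO PPO 3 PPO 3 3 P3 PPO PPO 3 PPO — and concatenate.

33P333P3PPO33P3PPOPPO3PPOPPOPPO3PPO33P3PPOPPO3PPO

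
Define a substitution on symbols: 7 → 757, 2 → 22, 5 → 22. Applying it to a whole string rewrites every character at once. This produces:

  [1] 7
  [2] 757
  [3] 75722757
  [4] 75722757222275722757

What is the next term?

φ(75722757222275722757) expands symbol-by-symbol to 757 22 757 22 22 757 22 757 22 22 22 22 757 22 757 22 22 757 22 757; joining the 20 pieces gives the next term.

757227572222757227572222222275722757222275722757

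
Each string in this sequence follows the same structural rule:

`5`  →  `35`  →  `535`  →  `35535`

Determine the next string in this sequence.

Each term (from the third on) is the two preceding terms concatenated in order: term 3 = 5·35 = 535.
The next term joins 535 and 35535.

53535535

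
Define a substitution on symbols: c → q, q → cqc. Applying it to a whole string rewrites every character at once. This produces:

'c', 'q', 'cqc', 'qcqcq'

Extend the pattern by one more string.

Apply φ to qcqcq symbol by symbol: q→cqc, c→q, q→cqc, c→q, q→cqc; joined: cqc q cqc q cqc.

cqcqcqcqcqc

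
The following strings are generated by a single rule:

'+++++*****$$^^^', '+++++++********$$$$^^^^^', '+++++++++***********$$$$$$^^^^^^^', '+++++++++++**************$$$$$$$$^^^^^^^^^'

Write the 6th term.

The n-th term is 2n+3 +'s then 3n+2 *'s then 2n $'s then 2n+1 ^'s (n = 1, 2, …).
For term 6, n = 6, so the run lengths are 15, 20, 12, 13.

+++++++++++++++********************$$$$$$$$$$$$^^^^^^^^^^^^^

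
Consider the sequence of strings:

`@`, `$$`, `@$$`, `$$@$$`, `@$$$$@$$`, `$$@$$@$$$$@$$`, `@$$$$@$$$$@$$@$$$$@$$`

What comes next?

Each term (from the third on) is the two preceding terms concatenated in order: term 3 = @·$$ = @$$.
Continuing: $$@$$@$$$$@$$ · @$$$$@$$$$@$$@$$$$@$$ gives term 8.

$$@$$@$$$$@$$@$$$$@$$$$@$$@$$$$@$$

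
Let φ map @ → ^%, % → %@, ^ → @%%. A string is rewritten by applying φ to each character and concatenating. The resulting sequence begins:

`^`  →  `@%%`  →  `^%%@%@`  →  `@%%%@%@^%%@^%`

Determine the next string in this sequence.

φ(@%%%@%@^%%@^%) expands symbol-by-symbol to ^% %@ %@ %@ ^% %@ ^% @%% %@ %@ ^% @%% %@; joining the 13 pieces gives the next term.

^%%@%@%@^%%@^%@%%%@%@^%@%%%@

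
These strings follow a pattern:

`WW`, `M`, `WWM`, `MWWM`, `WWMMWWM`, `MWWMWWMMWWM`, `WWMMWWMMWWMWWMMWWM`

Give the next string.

This is a Fibonacci-style word recurrence s(k) = s(k−2)·s(k−1): e.g. WW·M = WWM.
Continuing: MWWMWWMMWWM · WWMMWWMMWWMWWMMWWM gives term 8.

MWWMWWMMWWMWWMMWWMMWWMWWMMWWM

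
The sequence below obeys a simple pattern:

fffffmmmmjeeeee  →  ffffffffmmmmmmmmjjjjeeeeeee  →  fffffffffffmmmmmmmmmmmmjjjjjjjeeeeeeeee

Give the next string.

ffffffffffffffmmmmmmmmmmmmmmmmjjjjjjjjjjeeeeeeeeeee

Term n consists of 3n+2 f's, followed by 4n m's, followed by 3n-2 j's, followed by 2n+3 e's (n = 1, 2, …).
For the next term, n = 4, so the run lengths are 14, 16, 10, 11.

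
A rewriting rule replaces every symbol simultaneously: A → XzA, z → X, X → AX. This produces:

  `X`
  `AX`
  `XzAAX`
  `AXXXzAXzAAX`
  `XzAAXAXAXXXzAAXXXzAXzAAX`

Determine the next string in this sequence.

Rewriting the 24 symbols of XzAAXAXAXXXzAAXXXzAXzAAX one by one yields AX X XzA XzA AX XzA AX XzA AX AX AX X XzA XzA AX AX AX X XzA AX X XzA XzA AX; concatenated:

AXXXzAXzAAXXzAAXXzAAXAXAXXXzAXzAAXAXAXXXzAAXXXzAXzAAX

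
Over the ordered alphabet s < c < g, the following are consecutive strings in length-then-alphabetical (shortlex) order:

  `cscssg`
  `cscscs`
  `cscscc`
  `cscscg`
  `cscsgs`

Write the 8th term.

Continuing the enumeration 3 steps past cscsgs: cscsgs → cscsgc → cscsgg → (answer).

csccss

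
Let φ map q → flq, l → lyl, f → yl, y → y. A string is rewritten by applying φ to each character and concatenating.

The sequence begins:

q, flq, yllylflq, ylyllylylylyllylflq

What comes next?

φ(ylyllylylylyllylflq) expands symbol-by-symbol to y lyl y lyl lyl y lyl y lyl y lyl y lyl lyl y lyl yl lyl flq; joining the 19 pieces gives the next term.

ylylylyllylylylylylylylylyllylylylyllylflq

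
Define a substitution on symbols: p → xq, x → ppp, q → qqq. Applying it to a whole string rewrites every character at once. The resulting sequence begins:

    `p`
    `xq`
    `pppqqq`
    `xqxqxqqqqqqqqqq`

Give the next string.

Applying the rule to each of the 15 symbols of xqxqxqqqqqqqqqq gives the pieces ppp qqq ppp qqq ppp qqq qqq qqq qqq qqq qqq qqq qqq qqq qqq, which concatenate to the answer.

pppqqqpppqqqpppqqqqqqqqqqqqqqqqqqqqqqqqqqqqqq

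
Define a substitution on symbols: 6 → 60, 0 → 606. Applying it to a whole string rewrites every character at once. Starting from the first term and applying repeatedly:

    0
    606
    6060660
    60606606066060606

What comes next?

Rewriting the 17 symbols of 60606606066060606 one by one yields 60 606 60 606 60 60 606 60 606 60 60 606 60 606 60 606 60; concatenated:

60606606066060606606066060606606066060660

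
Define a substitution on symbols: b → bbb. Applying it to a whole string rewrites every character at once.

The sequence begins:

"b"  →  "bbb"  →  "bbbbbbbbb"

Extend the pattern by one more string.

Expanding bbbbbbbbb: b→bbb, b→bbb, b→bbb, b→bbb, b→bbb, b→bbb, b→bbb, b→bbb, b→bbb. Concatenated: bbb bbb bbb bbb bbb bbb bbb bbb bbb.

bbbbbbbbbbbbbbbbbbbbbbbbbbb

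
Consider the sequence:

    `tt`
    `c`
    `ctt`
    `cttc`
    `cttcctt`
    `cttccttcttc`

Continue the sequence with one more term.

cttccttcttccttcctt

Each term (from the third on) is the previous term followed by the one before it: term 3 = c·tt = ctt.
Continuing: cttccttcttc · cttcctt gives term 7.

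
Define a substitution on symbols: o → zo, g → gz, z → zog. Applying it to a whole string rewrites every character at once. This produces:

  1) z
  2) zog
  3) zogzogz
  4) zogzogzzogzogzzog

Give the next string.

zogzogzzogzogzzogzogzogzzogzogzzogzogzogz

Replace each of the 17 characters of zogzogzzogzogzzog in place — zog zo gz zog zo gz zog zog zo gz zog zo gz zog zog zo gz — and concatenate.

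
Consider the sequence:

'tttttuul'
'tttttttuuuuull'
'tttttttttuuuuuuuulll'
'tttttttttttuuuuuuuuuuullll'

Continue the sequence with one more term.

Each string has the form t^{2n+3} u^{3n-1} l^{n} (n = 1, 2, …).
For the next term, n = 5, so the run lengths are 13, 14, 5.

tttttttttttttuuuuuuuuuuuuuulllll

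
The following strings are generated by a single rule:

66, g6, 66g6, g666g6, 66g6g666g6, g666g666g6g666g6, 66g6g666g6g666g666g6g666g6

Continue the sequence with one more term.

g666g666g6g666g666g6g666g6g666g666g6g666g6

This is a Fibonacci-style word recurrence s(k) = s(k−2)·s(k−1): e.g. 66·g6 = 66g6.
Continuing: g666g666g6g666g6 · 66g6g666g6g666g666g6g666g6 gives term 8.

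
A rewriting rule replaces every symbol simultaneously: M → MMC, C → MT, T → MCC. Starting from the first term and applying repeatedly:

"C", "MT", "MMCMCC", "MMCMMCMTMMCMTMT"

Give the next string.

MMCMMCMTMMCMMCMTMMCMCCMMCMMCMTMMCMCCMMCMCC

φ(MMCMMCMTMMCMTMT) expands symbol-by-symbol to MMC MMC MT MMC MMC MT MMC MCC MMC MMC MT MMC MCC MMC MCC; joining the 15 pieces gives the next term.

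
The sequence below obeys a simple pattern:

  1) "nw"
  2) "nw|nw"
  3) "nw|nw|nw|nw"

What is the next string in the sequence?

s(k+1) = s(k)·|·s(k) — each term doubles the last with '|' between the halves.
So the next term is two copies of nw|nw|nw|nw with '|' between the halves.

nw|nw|nw|nw|nw|nw|nw|nw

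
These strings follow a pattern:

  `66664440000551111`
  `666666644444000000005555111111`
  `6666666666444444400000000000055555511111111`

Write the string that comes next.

66666666666664444444440000000000000000555555551111111111

The n-th term is 3n+1 6's then 2n+1 4's then 4n 0's then 2n 5's then 2n+2 1's (n = 1, 2, …).
At n = 4 the blocks have lengths 13, 9, 16, 8, 10.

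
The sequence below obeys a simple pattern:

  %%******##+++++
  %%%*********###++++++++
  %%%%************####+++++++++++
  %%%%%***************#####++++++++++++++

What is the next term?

%%%%%%******************######+++++++++++++++++

The n-th term is n %'s then 3n *'s then n #'s then 3n-1 +'s, where the shown terms are n = 2, 3, 4, 5.
For the next term, n = 6, so the run lengths are 6, 18, 6, 17.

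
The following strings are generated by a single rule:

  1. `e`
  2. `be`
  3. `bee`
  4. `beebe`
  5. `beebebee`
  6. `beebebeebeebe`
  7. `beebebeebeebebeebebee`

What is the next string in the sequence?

beebebeebeebebeebebeebeebebeebeebe

From term 3 onward, concatenate the last term with the second-to-last: be·e = bee, bee·be = beebe, …
The next term joins beebebeebeebebeebebee and beebebeebeebe.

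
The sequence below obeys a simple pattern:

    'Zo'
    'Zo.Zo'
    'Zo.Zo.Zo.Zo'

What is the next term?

Zo.Zo.Zo.Zo.Zo.Zo.Zo.Zo

Each string is two copies of the previous one joined by '.'.
One more doubling of Zo.Zo.Zo.Zo gives the answer.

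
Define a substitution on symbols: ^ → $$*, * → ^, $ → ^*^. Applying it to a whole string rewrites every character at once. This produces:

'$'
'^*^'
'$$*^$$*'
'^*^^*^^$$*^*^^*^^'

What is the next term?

$$*^$$*$$*^$$*$$*^*^^*^^$$*^$$*$$*^$$*$$*

Applying the rule to each of the 17 symbols of ^*^^*^^$$*^*^^*^^ gives the pieces $$* ^ $$* $$* ^ $$* $$* ^*^ ^*^ ^ $$* ^ $$* $$* ^ $$* $$*, which concatenate to the answer.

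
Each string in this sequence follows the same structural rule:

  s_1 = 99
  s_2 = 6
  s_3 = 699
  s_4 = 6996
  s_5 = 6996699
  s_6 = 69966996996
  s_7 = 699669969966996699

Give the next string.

From term 3 onward, concatenate the last term with the second-to-last: 6·99 = 699, 699·6 = 6996, …
The next term joins 699669969966996699 and 69966996996.

69966996996699669969966996996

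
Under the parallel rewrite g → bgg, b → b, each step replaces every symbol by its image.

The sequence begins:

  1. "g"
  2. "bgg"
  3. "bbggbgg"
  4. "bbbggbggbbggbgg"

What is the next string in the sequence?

bbbbggbggbbggbggbbbggbggbbggbgg

Applying the rule to each of the 15 symbols of bbbggbggbbggbgg gives the pieces b b b bgg bgg b bgg bgg b b bgg bgg b bgg bgg, which concatenate to the answer.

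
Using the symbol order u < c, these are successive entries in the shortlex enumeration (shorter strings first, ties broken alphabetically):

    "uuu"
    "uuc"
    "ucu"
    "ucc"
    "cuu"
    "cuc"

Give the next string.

ccu

The successor of cuc increments the rightmost position that isn't already c and resets every position after it to u.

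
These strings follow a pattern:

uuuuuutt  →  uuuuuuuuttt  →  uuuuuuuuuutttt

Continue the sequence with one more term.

Reading off run lengths: u runs 6, 8, 10; t runs 2, 3, 4 — each is linear in n, where the shown terms are n = 3, 4, 5.
Setting n = 6 gives 12, 5 characters in each block.

uuuuuuuuuuuuttttt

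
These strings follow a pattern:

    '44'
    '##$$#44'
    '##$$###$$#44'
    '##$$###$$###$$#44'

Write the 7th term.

The strings grow by a fixed prefix ##$$# each time.
From ##$$###$$###$$#44, 3 further steps: ##$$###$$###$$#44 → ##$$###$$###$$###$$#44 → ##$$###$$###$$###$$###$$#44 → (answer).

##$$###$$###$$###$$###$$###$$#44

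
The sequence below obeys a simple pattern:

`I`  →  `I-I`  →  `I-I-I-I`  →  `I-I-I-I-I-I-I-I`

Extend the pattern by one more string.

Every step duplicates the string with '-' between the halves.
Doubling I-I-I-I-I-I-I-I with '-' between the halves:

I-I-I-I-I-I-I-I-I-I-I-I-I-I-I-I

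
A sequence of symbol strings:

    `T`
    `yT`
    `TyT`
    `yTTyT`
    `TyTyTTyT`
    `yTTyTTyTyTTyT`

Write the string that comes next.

From term 3 onward, concatenate the second-to-last term with the last: T·yT = TyT, yT·TyT = yTTyT, …
The next term joins TyTyTTyT and yTTyTTyTyTTyT.

TyTyTTyTyTTyTTyTyTTyT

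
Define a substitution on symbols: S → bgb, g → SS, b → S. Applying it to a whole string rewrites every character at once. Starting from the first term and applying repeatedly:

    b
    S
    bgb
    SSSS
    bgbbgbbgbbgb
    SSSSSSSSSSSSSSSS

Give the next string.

bgbbgbbgbbgbbgbbgbbgbbgbbgbbgbbgbbgbbgbbgbbgbbgb

Replace each of the 16 characters of SSSSSSSSSSSSSSSS in place — bgb bgb bgb bgb bgb bgb bgb bgb bgb bgb bgb bgb bgb bgb bgb bgb — and concatenate.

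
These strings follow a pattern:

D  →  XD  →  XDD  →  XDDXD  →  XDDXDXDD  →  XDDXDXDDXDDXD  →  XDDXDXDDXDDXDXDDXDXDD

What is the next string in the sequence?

From term 3 onward, concatenate the last term with the second-to-last: XD·D = XDD, XDD·XD = XDDXD, …
So term 8 is XDDXDXDDXDDXDXDDXDXDD·XDDXDXDDXDDXD.

XDDXDXDDXDDXDXDDXDXDDXDDXDXDDXDDXD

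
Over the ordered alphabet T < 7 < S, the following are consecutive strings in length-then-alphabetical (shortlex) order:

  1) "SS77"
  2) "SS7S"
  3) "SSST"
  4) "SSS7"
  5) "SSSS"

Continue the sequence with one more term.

TTTTT

SSSS is the last string of length 4, so the next is the first of length 5: T repeated 5 times.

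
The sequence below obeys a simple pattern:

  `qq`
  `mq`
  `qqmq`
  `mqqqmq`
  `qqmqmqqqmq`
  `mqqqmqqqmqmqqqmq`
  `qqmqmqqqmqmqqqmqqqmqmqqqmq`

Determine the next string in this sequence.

mqqqmqqqmqmqqqmqqqmqmqqqmqmqqqmqqqmqmqqqmq

This is a Fibonacci-style word recurrence s(k) = s(k−2)·s(k−1): e.g. qq·mq = qqmq.
Continuing: mqqqmqqqmqmqqqmq · qqmqmqqqmqmqqqmqqqmqmqqqmq gives term 8.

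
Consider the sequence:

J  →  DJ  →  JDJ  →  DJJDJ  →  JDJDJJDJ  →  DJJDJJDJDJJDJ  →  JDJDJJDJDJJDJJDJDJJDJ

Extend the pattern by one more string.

DJJDJJDJDJJDJJDJDJJDJDJJDJJDJDJJDJ

From term 3 onward, concatenate the second-to-last term with the last: J·DJ = JDJ, DJ·JDJ = DJJDJ, …
So term 8 is DJJDJJDJDJJDJ·JDJDJJDJDJJDJJDJDJJDJ.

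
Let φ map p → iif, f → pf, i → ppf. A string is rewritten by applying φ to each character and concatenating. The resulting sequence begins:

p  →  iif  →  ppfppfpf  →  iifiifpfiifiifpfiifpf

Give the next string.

Applying the rule to each of the 21 symbols of iifiifpfiifiifpfiifpf gives the pieces ppf ppf pf ppf ppf pf iif pf ppf ppf pf ppf ppf pf iif pf ppf ppf pf iif pf, which concatenate to the answer.

ppfppfpfppfppfpfiifpfppfppfpfppfppfpfiifpfppfppfpfiifpf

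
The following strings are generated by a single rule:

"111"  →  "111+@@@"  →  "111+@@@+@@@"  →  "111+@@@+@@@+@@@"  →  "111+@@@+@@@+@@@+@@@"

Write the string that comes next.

111+@@@+@@@+@@@+@@@+@@@

Every step adds +@@@ to the end: s(k+1) = s(k)·+@@@.
One more step from 111+@@@+@@@+@@@+@@@ gives the answer.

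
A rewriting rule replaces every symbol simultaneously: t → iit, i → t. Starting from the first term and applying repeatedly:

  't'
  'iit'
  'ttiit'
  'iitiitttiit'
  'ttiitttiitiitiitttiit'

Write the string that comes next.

iitiitttiitiitiitttiitttiitttiitiitiitttiit

Applying the rule to each of the 21 symbols of ttiitttiitiitiitttiit gives the pieces iit iit t t iit iit iit t t iit t t iit t t iit iit iit t t iit, which concatenate to the answer.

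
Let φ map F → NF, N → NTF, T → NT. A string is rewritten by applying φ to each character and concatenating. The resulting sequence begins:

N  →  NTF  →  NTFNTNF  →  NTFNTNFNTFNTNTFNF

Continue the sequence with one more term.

φ(NTFNTNFNTFNTNTFNF) expands symbol-by-symbol to NTF NT NF NTF NT NTF NF NTF NT NF NTF NT NTF NT NF NTF NF; joining the 17 pieces gives the next term.

NTFNTNFNTFNTNTFNFNTFNTNFNTFNTNTFNTNFNTFNF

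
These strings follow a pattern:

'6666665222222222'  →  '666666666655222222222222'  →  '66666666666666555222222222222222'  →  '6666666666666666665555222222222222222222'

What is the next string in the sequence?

The n-th term is 4n-2 6's then n-1 5's then 3n+3 2's, where the shown terms are n = 2, 3, 4, 5.
For the next term, n = 6, so the run lengths are 22, 5, 21.

666666666666666666666655555222222222222222222222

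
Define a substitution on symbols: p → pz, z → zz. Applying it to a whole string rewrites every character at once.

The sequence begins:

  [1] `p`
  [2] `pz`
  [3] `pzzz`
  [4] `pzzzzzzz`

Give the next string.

Apply φ to pzzzzzzz symbol by symbol: p→pz, z→zz, z→zz, z→zz, z→zz, z→zz, z→zz, z→zz; joined: pz zz zz zz zz zz zz zz.

pzzzzzzzzzzzzzzz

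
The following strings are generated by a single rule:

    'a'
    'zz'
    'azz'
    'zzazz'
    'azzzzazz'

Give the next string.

zzazzazzzzazz

This is a Fibonacci-style word recurrence s(k) = s(k−2)·s(k−1): e.g. a·zz = azz.
The next term joins zzazz and azzzzazz.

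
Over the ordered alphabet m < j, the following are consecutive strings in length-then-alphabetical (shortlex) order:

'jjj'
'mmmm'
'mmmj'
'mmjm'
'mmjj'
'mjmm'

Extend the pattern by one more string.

Find the rightmost character of mjmm below j, bump it to the next letter, and reset everything to its right to m.

mjmj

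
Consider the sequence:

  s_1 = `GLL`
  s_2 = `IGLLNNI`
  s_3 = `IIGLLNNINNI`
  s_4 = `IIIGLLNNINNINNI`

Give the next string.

s(k+1) = I·s(k)·NNI, so each term gains I as a prefix and NNI as a suffix.
So the next term is I·IIIGLLNNINNINNI·NNI.

IIIIGLLNNINNINNINNI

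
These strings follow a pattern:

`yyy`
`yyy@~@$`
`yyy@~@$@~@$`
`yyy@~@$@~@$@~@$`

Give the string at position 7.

yyy@~@$@~@$@~@$@~@$@~@$@~@$

Every step adds @~@$ to the end: s(k+1) = s(k)·@~@$.
From yyy@~@$@~@$@~@$, 3 further steps: yyy@~@$@~@$@~@$ → yyy@~@$@~@$@~@$@~@$ → yyy@~@$@~@$@~@$@~@$@~@$ → (answer).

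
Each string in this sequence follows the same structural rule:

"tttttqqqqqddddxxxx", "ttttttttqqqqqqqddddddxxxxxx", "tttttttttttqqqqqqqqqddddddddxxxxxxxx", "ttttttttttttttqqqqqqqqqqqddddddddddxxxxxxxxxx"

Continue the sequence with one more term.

tttttttttttttttttqqqqqqqqqqqqqddddddddddddxxxxxxxxxxxx

Reading off run lengths: t runs 5, 8, 11, 14; q runs 5, 7, 9, 11; d runs 4, 6, 8, 10; x runs 4, 6, 8, 10 — each is linear in n, where the shown terms are n = 2, 3, 4, 5.
At n = 6 the blocks have lengths 17, 13, 12, 12.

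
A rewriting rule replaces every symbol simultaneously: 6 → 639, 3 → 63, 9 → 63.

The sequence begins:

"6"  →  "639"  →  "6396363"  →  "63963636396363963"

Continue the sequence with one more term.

63963636396363963639636363963639636363963

Replace each of the 17 characters of 63963636396363963 in place — 639 63 63 639 63 639 63 639 63 63 639 63 639 63 63 639 63 — and concatenate.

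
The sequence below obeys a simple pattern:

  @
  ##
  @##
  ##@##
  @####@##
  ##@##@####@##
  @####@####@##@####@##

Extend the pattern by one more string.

This is a Fibonacci-style word recurrence s(k) = s(k−2)·s(k−1): e.g. @·## = @##.
Continuing: ##@##@####@## · @####@####@##@####@## gives term 8.

##@##@####@##@####@####@##@####@##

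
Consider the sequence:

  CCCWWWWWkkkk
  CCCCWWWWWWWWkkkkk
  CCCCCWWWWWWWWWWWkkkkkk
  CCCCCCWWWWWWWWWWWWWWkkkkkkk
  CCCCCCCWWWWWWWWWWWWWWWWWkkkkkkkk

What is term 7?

CCCCCCCCCWWWWWWWWWWWWWWWWWWWWWWWkkkkkkkkkk

The n-th term is n+1 C's then 3n-1 W's then n+2 k's, where the shown terms are n = 2, 3, 4, 5, 6.
Setting n = 8 gives 9, 23, 10 characters in each block.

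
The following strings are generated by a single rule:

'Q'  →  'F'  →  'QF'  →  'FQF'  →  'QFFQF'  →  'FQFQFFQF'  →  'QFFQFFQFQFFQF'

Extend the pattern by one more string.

FQFQFFQFQFFQFFQFQFFQF

From term 3 onward, concatenate the second-to-last term with the last: Q·F = QF, F·QF = FQF, …
So term 8 is FQFQFFQF·QFFQFFQFQFFQF.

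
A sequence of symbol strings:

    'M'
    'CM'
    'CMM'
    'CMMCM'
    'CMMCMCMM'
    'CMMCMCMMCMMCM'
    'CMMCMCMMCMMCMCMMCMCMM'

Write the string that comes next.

CMMCMCMMCMMCMCMMCMCMMCMMCMCMMCMMCM

Each term (from the third on) is the previous term followed by the one before it: term 3 = CM·M = CMM.
Continuing: CMMCMCMMCMMCMCMMCMCMM · CMMCMCMMCMMCM gives term 8.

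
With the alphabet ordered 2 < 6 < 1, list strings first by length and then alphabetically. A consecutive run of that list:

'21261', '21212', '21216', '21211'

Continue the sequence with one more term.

The successor of 21211 increments the rightmost position that isn't already 1 and resets every position after it to 2.

21622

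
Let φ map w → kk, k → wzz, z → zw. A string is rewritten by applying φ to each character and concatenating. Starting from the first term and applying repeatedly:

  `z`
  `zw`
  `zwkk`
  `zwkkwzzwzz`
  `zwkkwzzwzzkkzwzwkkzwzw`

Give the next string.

Rewriting the 22 symbols of zwkkwzzwzzkkzwzwkkzwzw one by one yields zw kk wzz wzz kk zw zw kk zw zw wzz wzz zw kk zw kk wzz wzz zw kk zw kk; concatenated:

zwkkwzzwzzkkzwzwkkzwzwwzzwzzzwkkzwkkwzzwzzzwkkzwkk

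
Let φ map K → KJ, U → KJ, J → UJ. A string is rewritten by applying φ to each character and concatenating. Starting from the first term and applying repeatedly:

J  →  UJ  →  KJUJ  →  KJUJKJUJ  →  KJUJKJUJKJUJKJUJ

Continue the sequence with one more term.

Replace each of the 16 characters of KJUJKJUJKJUJKJUJ in place — KJ UJ KJ UJ KJ UJ KJ UJ KJ UJ KJ UJ KJ UJ KJ UJ — and concatenate.

KJUJKJUJKJUJKJUJKJUJKJUJKJUJKJUJ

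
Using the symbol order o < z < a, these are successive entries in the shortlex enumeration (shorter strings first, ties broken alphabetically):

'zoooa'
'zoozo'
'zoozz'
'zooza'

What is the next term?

zooao

Find the rightmost character of zooza below a, bump it to the next letter, and reset everything to its right to o.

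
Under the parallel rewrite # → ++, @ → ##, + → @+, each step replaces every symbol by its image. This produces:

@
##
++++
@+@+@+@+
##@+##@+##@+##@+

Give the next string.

++++##@+++++##@+++++##@+++++##@+

Applying the rule to each of the 16 symbols of ##@+##@+##@+##@+ gives the pieces ++ ++ ## @+ ++ ++ ## @+ ++ ++ ## @+ ++ ++ ## @+, which concatenate to the answer.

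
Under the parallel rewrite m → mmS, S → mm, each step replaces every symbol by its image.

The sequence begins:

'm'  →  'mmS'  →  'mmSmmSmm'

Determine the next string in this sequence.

mmSmmSmmmmSmmSmmmmSmmS

Apply φ to mmSmmSmm symbol by symbol: m→mmS, m→mmS, S→mm, m→mmS, m→mmS, S→mm, m→mmS, m→mmS; joined: mmS mmS mm mmS mmS mm mmS mmS.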